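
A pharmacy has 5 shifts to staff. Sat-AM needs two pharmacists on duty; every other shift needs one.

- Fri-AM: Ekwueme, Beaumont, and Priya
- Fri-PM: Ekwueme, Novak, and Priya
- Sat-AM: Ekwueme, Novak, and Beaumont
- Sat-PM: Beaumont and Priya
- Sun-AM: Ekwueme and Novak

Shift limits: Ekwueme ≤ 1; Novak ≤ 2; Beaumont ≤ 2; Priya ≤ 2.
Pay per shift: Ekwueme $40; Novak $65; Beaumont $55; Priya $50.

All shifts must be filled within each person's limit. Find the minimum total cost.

Picking the cheapest available pharmacist for each shift independently would cost $265, but that ignores the shift limits.
An optimal schedule: Fri-AM→Beaumont, Fri-PM→Priya, Sat-AM→Beaumont+Novak, Sat-PM→Priya, Sun-AM→Ekwueme.
Total: 55 + 50 + 55 + 65 + 50 + 40 = $315.

$315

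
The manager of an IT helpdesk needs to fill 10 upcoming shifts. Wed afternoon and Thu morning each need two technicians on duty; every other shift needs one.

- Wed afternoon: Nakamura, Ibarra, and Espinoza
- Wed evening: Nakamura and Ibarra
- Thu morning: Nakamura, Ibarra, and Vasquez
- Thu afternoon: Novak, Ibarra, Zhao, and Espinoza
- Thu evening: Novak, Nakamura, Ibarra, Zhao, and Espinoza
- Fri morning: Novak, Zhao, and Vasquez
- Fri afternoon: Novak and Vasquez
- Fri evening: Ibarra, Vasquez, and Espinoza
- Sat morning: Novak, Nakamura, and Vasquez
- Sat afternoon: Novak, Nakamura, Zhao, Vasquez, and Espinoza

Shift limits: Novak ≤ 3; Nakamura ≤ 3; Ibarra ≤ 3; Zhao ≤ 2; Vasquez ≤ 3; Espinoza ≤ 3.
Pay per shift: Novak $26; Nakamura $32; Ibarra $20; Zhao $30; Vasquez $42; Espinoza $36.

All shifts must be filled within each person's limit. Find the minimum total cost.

$330

Picking the cheapest available technician for each shift independently would cost $288, but that ignores the shift limits.
An optimal schedule: Wed afternoon→Ibarra+Nakamura, Wed evening→Ibarra, Thu morning→Ibarra+Nakamura, Thu afternoon→Zhao, Thu evening→Zhao, Fri morning→Novak, Fri afternoon→Novak, Fri evening→Espinoza, Sat morning→Novak, Sat afternoon→Nakamura.
Total: 20 + 32 + 20 + 20 + 32 + 30 + 30 + 26 + 26 + 36 + 26 + 32 = $330.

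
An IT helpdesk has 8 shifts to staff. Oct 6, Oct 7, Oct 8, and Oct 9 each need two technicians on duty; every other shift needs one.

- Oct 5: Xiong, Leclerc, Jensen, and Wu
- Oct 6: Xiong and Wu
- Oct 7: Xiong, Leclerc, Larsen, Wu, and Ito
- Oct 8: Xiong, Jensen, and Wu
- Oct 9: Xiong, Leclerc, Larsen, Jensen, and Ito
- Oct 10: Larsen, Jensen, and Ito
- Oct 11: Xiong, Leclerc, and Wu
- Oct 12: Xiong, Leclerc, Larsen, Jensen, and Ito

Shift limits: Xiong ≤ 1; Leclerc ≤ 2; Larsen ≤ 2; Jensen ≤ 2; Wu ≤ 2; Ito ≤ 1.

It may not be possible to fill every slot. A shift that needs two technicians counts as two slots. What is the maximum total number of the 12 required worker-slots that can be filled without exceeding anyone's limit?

Total capacity across all technicians is 1+2+2+2+2+1 = 10, and 12 slots are needed, so at most 10 can be filled.
An assignment achieving 10: Oct 5→Leclerc, Oct 6→Xiong+Wu, Oct 7→Larsen+Ito, Oct 8→Jensen+Wu, Oct 9→Jensen, Oct 10→Larsen, Oct 11→Leclerc.
Loads: Xiong 1/1, Leclerc 2/2, Larsen 2/2, Jensen 2/2, Wu 2/2, Ito 1/1.

10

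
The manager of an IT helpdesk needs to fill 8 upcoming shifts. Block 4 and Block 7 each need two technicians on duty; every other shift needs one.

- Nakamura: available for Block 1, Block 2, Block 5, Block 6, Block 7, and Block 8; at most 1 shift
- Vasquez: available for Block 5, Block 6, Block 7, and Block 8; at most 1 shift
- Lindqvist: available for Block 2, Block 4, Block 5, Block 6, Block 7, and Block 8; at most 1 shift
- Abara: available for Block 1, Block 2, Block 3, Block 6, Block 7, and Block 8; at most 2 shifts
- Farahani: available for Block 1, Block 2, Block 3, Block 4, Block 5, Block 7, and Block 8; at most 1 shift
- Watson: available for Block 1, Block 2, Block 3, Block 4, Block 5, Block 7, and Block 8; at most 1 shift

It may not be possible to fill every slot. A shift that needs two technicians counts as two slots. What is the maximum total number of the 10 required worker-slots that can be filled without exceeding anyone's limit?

7

Total capacity across all technicians is 1+1+1+2+1+1 = 7, and 10 slots are needed, so at most 7 can be filled.
An assignment achieving 7: Block 1→Nakamura, Block 2→Abara, Block 3→Abara, Block 4→Lindqvist+Farahani, Block 5→Watson, Block 6→Vasquez.
Loads: Nakamura 1/1, Vasquez 1/1, Lindqvist 1/1, Abara 2/2, Farahani 1/1, Watson 1/1.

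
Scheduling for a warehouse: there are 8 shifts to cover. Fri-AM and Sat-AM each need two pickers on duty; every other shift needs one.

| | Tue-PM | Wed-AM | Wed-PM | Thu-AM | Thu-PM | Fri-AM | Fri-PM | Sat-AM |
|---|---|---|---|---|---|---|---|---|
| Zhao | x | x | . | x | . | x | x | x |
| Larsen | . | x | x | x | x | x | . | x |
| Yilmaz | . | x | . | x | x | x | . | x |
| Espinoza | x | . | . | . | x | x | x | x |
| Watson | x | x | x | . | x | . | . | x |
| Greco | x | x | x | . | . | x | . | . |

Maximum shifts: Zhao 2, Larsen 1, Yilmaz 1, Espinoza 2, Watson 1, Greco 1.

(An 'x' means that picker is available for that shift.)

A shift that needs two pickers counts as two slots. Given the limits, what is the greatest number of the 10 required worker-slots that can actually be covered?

Total capacity across all pickers is 2+1+1+2+1+1 = 8, and 10 slots are needed, so at most 8 can be filled.
An assignment achieving 8: Tue-PM→Espinoza, Wed-AM→Watson, Wed-PM→Larsen, Thu-AM→Zhao, Thu-PM→Yilmaz, Fri-AM→Espinoza+Greco, Fri-PM→Zhao.
Loads: Zhao 2/2, Larsen 1/1, Yilmaz 1/1, Espinoza 2/2, Watson 1/1, Greco 1/1.

8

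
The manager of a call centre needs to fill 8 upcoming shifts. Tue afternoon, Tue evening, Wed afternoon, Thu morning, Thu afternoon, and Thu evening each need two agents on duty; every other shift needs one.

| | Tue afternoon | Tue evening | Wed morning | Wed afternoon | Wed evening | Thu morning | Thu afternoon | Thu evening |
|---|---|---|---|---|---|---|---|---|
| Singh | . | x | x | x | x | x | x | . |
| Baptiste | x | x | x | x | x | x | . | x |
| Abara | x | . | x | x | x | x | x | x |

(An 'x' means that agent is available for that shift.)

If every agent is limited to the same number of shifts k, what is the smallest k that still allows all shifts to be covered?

With 3 agents and 14 worker-slots to fill, someone must work at least ⌈14/3⌉ = 5 shifts, so k ≥ 5.
k = 5 works: Tue afternoon→Baptiste+Abara, Tue evening→Singh+Baptiste, Wed morning→Singh, Wed afternoon→Singh+Baptiste, Wed evening→Singh, Thu morning→Baptiste+Abara, Thu afternoon→Singh+Abara, Thu evening→Baptiste+Abara.
Loads: Singh 5, Baptiste 5, Abara 4 — all ≤ 5.

5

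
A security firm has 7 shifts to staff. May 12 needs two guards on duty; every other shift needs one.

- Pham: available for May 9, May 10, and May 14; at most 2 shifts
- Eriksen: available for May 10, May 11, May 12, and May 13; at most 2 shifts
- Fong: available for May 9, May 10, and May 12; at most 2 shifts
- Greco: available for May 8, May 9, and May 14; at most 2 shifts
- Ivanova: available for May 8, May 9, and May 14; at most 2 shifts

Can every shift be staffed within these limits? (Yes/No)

Total capacity is 10 and 8 slots are needed, so capacity alone doesn't rule it out.
Shifts {May 11, May 12, May 13} need 4 worker-slots in total, but the guards available for any of those shifts (Eriksen and Fong) can supply at most 3 among them. So no valid schedule exists.

No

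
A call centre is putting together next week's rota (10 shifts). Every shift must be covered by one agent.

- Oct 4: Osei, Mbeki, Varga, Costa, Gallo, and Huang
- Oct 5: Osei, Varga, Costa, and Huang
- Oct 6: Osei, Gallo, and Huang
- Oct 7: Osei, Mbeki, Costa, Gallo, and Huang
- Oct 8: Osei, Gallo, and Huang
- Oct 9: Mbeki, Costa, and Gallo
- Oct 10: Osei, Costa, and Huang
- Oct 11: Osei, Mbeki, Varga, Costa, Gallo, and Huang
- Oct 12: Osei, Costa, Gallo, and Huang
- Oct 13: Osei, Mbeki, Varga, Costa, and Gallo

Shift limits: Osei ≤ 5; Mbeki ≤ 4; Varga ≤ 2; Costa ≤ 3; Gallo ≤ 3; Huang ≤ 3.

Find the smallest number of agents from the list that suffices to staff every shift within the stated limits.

10 slots to fill and no one can take more than 5, so at least ⌈10/5⌉ = 2 agents are needed.
Any 2 agents together have capacity at most 5+4 = 9 < 10 slots, so 2 can never suffice.
Osei, Mbeki, and Varga alone can cover everything: Oct 4→Mbeki, Oct 5→Osei, Oct 6→Osei, Oct 7→Mbeki, Oct 8→Osei, Oct 9→Mbeki, Oct 10→Osei, Oct 11→Mbeki, Oct 12→Osei, Oct 13→Varga.

3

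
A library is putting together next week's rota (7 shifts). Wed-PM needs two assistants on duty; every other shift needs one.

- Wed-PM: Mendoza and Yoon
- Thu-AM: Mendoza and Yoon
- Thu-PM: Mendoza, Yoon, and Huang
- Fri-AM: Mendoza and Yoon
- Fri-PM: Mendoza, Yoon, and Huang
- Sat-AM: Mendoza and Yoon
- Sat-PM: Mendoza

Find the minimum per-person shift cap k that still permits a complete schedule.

With 3 assistants and 8 worker-slots to fill, someone must work at least ⌈8/3⌉ = 3 shifts, so k ≥ 3.
k = 3 works: Wed-PM→Mendoza+Yoon, Thu-AM→Mendoza, Thu-PM→Huang, Fri-AM→Yoon, Fri-PM→Huang, Sat-AM→Yoon, Sat-PM→Mendoza.
Loads: Mendoza 3, Yoon 3, Huang 2 — all ≤ 3.

3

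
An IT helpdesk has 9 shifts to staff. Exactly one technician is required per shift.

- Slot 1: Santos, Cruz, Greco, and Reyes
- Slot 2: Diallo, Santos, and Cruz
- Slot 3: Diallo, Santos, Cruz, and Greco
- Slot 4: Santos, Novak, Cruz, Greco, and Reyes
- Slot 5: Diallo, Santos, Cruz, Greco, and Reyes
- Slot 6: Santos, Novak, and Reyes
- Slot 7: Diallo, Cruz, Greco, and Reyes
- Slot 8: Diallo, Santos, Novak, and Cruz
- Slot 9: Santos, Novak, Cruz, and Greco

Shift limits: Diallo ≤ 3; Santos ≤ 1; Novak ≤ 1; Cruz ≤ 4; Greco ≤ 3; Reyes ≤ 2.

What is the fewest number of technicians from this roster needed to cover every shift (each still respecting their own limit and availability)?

9 slots to fill and no one can take more than 4, so at least ⌈9/4⌉ = 3 technicians are needed.
Diallo, Cruz, and Reyes alone can cover everything: Slot 1→Cruz, Slot 2→Diallo, Slot 3→Diallo, Slot 4→Cruz, Slot 5→Cruz, Slot 6→Reyes, Slot 7→Reyes, Slot 8→Diallo, Slot 9→Cruz.

3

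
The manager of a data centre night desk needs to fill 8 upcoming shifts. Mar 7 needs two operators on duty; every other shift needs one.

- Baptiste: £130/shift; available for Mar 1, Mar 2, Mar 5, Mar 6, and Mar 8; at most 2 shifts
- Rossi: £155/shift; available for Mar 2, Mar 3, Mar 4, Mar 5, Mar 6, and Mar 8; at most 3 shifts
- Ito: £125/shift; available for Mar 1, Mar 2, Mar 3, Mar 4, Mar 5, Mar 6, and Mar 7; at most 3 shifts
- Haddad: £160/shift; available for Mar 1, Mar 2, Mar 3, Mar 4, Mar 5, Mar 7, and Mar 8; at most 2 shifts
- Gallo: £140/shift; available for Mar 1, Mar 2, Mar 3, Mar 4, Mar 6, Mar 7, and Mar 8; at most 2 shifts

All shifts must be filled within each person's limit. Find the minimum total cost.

Picking the cheapest available operator for each shift independently would cost £1145, but that ignores the shift limits.
An optimal schedule: Mar 1→Ito, Mar 2→Rossi, Mar 3→Ito, Mar 4→Gallo, Mar 5→Baptiste, Mar 6→Baptiste, Mar 7→Ito+Gallo, Mar 8→Rossi.
Total: 125 + 155 + 125 + 140 + 130 + 130 + 125 + 140 + 155 = £1225.

£1225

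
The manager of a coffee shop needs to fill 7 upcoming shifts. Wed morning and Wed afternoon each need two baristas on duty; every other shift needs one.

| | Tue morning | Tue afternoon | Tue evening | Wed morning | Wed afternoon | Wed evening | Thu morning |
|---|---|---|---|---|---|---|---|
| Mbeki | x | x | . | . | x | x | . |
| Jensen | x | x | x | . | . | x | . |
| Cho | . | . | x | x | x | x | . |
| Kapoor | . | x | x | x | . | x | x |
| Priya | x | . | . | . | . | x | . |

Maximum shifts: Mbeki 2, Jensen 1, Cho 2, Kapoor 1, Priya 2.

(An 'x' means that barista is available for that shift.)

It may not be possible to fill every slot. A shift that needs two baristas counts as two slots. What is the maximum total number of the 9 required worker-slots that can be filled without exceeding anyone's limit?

Total capacity across all baristas is 2+1+2+1+2 = 8, and 9 slots are needed, so at most 8 can be filled.
An assignment achieving 8: Tue morning→Priya, Tue afternoon→Mbeki, Tue evening→Jensen, Wed morning→Cho, Wed afternoon→Mbeki+Cho, Wed evening→Priya, Thu morning→Kapoor.
Loads: Mbeki 2/2, Jensen 1/1, Cho 2/2, Kapoor 1/1, Priya 2/2.

8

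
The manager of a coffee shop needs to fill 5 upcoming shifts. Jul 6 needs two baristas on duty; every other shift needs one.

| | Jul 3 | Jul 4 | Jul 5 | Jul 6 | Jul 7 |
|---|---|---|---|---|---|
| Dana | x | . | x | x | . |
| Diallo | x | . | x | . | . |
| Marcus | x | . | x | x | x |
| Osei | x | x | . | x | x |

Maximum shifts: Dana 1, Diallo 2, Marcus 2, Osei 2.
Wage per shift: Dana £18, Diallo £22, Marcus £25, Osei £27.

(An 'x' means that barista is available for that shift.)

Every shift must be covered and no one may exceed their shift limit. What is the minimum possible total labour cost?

£139

Jul 4 can only be covered by Osei, so that assignment is forced.
Picking the cheapest available barista for each shift independently would cost £131, but that ignores the shift limits.
An optimal schedule: Jul 3→Diallo, Jul 4→Osei, Jul 5→Diallo, Jul 6→Dana+Marcus, Jul 7→Marcus.
Total: 22 + 27 + 22 + 18 + 25 + 25 = £139.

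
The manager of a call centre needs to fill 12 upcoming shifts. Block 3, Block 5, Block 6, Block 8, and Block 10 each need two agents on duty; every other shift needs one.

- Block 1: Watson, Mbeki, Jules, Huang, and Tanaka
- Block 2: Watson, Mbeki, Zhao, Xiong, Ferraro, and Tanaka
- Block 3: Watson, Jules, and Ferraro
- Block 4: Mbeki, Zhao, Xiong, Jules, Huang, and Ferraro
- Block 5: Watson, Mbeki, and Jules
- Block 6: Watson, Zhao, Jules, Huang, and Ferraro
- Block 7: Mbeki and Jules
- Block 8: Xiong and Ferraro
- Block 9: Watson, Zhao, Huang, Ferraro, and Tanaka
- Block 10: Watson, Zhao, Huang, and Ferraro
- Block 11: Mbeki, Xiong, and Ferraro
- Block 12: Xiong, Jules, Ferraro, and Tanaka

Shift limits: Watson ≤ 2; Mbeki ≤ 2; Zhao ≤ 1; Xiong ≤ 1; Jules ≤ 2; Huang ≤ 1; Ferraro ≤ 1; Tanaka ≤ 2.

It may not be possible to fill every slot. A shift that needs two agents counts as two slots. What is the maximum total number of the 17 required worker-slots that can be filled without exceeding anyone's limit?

Total capacity across all agents is 2+2+1+1+2+1+1+2 = 12, and 17 slots are needed, so at most 12 can be filled.
An assignment achieving 12: Block 1→Tanaka, Block 3→Watson+Jules, Block 5→Watson+Mbeki, Block 7→Mbeki, Block 8→Xiong+Ferraro, Block 9→Tanaka, Block 10→Zhao+Huang, Block 12→Jules.
Loads: Watson 2/2, Mbeki 2/2, Zhao 1/1, Xiong 1/1, Jules 2/2, Huang 1/1, Ferraro 1/1, Tanaka 2/2.

12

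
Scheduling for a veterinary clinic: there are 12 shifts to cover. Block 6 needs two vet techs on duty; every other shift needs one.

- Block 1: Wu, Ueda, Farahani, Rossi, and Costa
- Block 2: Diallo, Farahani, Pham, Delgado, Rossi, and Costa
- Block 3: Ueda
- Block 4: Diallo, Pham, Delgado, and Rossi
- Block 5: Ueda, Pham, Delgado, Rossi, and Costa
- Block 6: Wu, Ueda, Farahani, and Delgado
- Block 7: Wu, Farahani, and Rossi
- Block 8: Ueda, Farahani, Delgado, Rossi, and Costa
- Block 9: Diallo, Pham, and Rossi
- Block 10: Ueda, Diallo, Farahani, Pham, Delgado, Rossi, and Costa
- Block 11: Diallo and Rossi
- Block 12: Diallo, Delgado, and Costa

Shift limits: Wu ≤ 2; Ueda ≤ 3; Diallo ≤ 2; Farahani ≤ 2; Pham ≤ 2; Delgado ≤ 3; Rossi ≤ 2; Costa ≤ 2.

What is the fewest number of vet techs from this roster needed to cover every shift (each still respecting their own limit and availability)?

13 slots to fill and no one can take more than 3, so at least ⌈13/3⌉ = 5 vet techs are needed.
Any 5 vet techs together have capacity at most 3+3+2+2+2 = 12 < 13 slots, so 5 can never suffice.
Wu, Ueda, Diallo, Farahani, Pham, and Delgado alone can cover everything: Block 1→Wu, Block 2→Farahani, Block 3→Ueda, Block 4→Pham, Block 5→Ueda, Block 6→Farahani+Delgado, Block 7→Wu, Block 8→Ueda, Block 9→Diallo, Block 10→Pham, Block 11→Diallo, Block 12→Delgado.

6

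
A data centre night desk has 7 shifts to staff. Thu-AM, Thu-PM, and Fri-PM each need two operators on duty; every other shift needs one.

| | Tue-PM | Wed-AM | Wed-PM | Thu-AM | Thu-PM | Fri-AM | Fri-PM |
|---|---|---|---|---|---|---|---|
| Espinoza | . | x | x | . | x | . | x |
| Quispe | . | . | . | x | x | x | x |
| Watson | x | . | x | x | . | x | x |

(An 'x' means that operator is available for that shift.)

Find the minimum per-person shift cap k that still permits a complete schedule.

With 3 operators and 10 worker-slots to fill, someone must work at least ⌈10/3⌉ = 4 shifts, so k ≥ 4.
k = 4 works: Tue-PM→Watson, Wed-AM→Espinoza, Wed-PM→Espinoza, Thu-AM→Quispe+Watson, Thu-PM→Espinoza+Quispe, Fri-AM→Quispe, Fri-PM→Espinoza+Quispe.
Loads: Espinoza 4, Quispe 4, Watson 2 — all ≤ 4.

4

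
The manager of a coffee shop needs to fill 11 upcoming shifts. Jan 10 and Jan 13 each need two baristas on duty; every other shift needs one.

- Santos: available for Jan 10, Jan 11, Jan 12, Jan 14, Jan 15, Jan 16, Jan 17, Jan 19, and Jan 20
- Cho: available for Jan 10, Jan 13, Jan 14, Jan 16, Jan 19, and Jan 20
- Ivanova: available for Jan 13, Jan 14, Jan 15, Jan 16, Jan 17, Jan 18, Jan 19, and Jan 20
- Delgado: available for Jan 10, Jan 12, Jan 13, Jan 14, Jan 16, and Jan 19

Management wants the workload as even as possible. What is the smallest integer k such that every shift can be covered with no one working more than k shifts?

4

With 4 baristas and 13 worker-slots to fill, someone must work at least ⌈13/4⌉ = 4 shifts, so k ≥ 4.
k = 4 works: Jan 10→Cho+Delgado, Jan 11→Santos, Jan 12→Santos, Jan 13→Cho+Ivanova, Jan 14→Cho, Jan 15→Santos, Jan 16→Ivanova, Jan 17→Santos, Jan 18→Ivanova, Jan 19→Ivanova, Jan 20→Cho.
Loads: Santos 4, Cho 4, Ivanova 4, Delgado 1 — all ≤ 4.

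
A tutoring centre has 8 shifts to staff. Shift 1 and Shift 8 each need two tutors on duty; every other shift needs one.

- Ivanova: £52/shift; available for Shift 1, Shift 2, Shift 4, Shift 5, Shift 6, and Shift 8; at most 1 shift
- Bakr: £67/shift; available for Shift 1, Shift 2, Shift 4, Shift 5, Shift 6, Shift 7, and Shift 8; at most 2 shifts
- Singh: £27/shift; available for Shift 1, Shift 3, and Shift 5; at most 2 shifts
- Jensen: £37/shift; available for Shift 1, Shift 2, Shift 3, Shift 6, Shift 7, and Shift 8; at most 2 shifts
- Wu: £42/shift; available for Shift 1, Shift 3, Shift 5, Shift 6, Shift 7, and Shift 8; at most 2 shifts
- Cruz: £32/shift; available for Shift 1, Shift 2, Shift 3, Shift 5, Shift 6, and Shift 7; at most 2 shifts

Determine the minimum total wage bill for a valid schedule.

£395

Picking the cheapest available tutor for each shift independently would cost £340, but that ignores the shift limits.
An optimal schedule: Shift 1→Wu+Bakr, Shift 2→Cruz, Shift 3→Singh, Shift 4→Ivanova, Shift 5→Singh, Shift 6→Jensen, Shift 7→Cruz, Shift 8→Jensen+Wu.
Total: 42 + 67 + 32 + 27 + 52 + 27 + 37 + 32 + 37 + 42 = £395.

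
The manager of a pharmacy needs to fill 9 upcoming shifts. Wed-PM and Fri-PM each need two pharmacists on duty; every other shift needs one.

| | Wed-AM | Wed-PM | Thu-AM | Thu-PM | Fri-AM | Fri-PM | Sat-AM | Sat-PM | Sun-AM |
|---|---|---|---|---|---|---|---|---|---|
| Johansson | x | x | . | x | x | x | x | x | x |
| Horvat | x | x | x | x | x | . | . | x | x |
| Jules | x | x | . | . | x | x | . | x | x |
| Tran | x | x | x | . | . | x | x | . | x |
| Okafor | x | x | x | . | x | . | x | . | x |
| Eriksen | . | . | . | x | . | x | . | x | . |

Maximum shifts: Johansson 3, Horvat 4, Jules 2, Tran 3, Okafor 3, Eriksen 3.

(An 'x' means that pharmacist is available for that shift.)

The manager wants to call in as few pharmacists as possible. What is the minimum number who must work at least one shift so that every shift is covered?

11 slots to fill and no one can take more than 4, so at least ⌈11/4⌉ = 3 pharmacists are needed.
Any 3 pharmacists together have capacity at most 4+3+3 = 10 < 11 slots, so 3 can never suffice.
Johansson, Horvat, Jules, and Tran alone can cover everything: Wed-AM→Horvat, Wed-PM→Jules+Tran, Thu-AM→Horvat, Thu-PM→Johansson, Fri-AM→Johansson, Fri-PM→Jules+Tran, Sat-AM→Johansson, Sat-PM→Horvat, Sun-AM→Horvat.

4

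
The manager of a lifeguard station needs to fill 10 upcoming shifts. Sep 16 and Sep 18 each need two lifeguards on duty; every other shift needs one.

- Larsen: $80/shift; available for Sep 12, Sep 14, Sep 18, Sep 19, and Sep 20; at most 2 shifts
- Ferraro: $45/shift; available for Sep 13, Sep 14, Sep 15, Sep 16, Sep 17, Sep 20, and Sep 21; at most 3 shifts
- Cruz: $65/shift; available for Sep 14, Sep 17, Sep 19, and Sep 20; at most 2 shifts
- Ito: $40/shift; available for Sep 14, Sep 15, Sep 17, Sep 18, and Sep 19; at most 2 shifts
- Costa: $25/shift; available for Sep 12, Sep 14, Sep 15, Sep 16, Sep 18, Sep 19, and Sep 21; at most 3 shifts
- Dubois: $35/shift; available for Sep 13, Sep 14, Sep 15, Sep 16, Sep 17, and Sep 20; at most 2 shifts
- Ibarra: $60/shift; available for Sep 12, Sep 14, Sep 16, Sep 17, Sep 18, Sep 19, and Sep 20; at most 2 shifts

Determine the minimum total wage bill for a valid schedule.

$480

Picking the cheapest available lifeguard for each shift independently would cost $355, but that ignores the shift limits.
An optimal schedule: Sep 12→Costa, Sep 13→Dubois, Sep 14→Ferraro, Sep 15→Costa, Sep 16→Ferraro+Ibarra, Sep 17→Dubois, Sep 18→Ito+Ibarra, Sep 19→Ito, Sep 20→Ferraro, Sep 21→Costa.
Total: 25 + 35 + 45 + 25 + 45 + 60 + 35 + 40 + 60 + 40 + 45 + 25 = $480.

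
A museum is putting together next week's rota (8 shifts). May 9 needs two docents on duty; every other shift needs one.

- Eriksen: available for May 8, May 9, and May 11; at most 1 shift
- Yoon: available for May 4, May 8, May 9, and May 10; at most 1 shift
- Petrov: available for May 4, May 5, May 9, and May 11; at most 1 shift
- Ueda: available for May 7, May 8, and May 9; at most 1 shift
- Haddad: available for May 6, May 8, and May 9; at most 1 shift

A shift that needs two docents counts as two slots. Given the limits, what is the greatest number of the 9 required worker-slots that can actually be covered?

Total capacity across all docents is 1+1+1+1+1 = 5, and 9 slots are needed, so at most 5 can be filled.
An assignment achieving 5: May 5→Petrov, May 6→Haddad, May 7→Ueda, May 10→Yoon, May 11→Eriksen.
Loads: Eriksen 1/1, Yoon 1/1, Petrov 1/1, Ueda 1/1, Haddad 1/1.

5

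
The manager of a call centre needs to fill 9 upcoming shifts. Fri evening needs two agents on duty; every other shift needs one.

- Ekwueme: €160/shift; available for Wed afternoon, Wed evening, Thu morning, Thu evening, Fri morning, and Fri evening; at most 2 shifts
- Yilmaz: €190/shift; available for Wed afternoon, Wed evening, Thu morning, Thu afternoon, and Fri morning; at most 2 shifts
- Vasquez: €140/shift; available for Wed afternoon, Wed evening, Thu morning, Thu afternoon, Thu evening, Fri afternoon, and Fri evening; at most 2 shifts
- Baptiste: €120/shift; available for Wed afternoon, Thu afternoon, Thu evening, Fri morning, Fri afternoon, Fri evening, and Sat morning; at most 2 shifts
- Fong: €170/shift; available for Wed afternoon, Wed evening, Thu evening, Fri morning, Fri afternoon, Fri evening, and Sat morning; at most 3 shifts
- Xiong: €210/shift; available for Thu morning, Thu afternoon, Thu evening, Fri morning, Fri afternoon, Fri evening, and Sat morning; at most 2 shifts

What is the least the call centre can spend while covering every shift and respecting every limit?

Picking the cheapest available agent for each shift independently would cost €1260, but that ignores the shift limits.
An optimal schedule: Wed afternoon→Ekwueme, Wed evening→Vasquez, Thu morning→Vasquez, Thu afternoon→Baptiste, Thu evening→Fong, Fri morning→Yilmaz, Fri afternoon→Fong, Fri evening→Ekwueme+Fong, Sat morning→Baptiste.
Total: 160 + 140 + 140 + 120 + 170 + 190 + 170 + 160 + 170 + 120 = €1540.

€1540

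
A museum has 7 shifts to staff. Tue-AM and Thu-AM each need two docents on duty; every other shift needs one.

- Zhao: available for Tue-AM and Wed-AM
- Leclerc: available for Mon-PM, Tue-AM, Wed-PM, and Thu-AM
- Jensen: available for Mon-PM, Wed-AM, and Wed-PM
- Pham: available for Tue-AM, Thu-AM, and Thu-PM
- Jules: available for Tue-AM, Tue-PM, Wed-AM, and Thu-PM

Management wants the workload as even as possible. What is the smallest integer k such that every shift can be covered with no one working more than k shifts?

2

With 5 docents and 9 worker-slots to fill, someone must work at least ⌈9/5⌉ = 2 shifts, so k ≥ 2.
k = 2 works: Mon-PM→Leclerc, Tue-AM→Zhao+Jules, Tue-PM→Jules, Wed-AM→Zhao, Wed-PM→Jensen, Thu-AM→Leclerc+Pham, Thu-PM→Pham.
Loads: Zhao 2, Leclerc 2, Jensen 1, Pham 2, Jules 2 — all ≤ 2.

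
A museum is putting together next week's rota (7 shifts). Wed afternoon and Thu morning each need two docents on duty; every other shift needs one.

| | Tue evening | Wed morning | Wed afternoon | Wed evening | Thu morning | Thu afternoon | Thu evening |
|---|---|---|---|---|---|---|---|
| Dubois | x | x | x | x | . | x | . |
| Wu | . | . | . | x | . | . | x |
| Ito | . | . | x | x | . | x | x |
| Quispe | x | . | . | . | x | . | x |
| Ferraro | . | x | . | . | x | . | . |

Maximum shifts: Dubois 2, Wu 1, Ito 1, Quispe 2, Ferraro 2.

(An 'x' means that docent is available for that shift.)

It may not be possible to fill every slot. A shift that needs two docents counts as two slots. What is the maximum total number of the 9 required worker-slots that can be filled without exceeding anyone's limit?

Total capacity across all docents is 2+1+1+2+2 = 8, and 9 slots are needed, so at most 8 can be filled.
An assignment achieving 8: Tue evening→Dubois, Wed morning→Ferraro, Wed afternoon→Dubois+Ito, Wed evening→Wu, Thu morning→Quispe+Ferraro, Thu evening→Quispe.
Loads: Dubois 2/2, Wu 1/1, Ito 1/1, Quispe 2/2, Ferraro 2/2.

8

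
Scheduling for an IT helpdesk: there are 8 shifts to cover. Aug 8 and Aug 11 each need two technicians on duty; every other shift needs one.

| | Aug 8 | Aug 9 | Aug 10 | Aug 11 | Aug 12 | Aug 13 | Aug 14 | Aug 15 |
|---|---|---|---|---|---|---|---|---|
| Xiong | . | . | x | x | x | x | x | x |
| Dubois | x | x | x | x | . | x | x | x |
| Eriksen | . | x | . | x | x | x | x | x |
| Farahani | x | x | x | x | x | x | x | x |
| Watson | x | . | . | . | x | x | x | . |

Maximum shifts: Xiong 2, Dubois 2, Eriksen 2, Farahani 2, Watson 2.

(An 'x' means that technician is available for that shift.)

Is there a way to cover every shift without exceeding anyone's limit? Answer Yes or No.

Yes

One valid schedule: Aug 8→Dubois+Farahani, Aug 9→Dubois, Aug 10→Xiong, Aug 11→Eriksen+Farahani, Aug 12→Xiong, Aug 13→Watson, Aug 14→Watson, Aug 15→Eriksen.
Loads: Xiong 2/2, Dubois 2/2, Eriksen 2/2, Farahani 2/2, Watson 2/2 — all within limits.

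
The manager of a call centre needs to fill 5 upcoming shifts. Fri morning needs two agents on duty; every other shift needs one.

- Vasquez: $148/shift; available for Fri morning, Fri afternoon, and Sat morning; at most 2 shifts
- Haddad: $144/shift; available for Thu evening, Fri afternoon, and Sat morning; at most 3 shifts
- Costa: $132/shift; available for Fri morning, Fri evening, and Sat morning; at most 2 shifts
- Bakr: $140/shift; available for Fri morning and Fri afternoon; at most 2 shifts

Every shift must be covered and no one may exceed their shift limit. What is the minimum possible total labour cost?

Thu evening can only be covered by Haddad, so that assignment is forced.
Fri evening can only be covered by Costa, so that assignment is forced.
Picking the cheapest available agent for each shift independently would cost $820, but that ignores the shift limits.
An optimal schedule: Thu evening→Haddad, Fri morning→Costa+Bakr, Fri afternoon→Bakr, Fri evening→Costa, Sat morning→Haddad.
Total: 144 + 132 + 140 + 140 + 132 + 144 = $832.

$832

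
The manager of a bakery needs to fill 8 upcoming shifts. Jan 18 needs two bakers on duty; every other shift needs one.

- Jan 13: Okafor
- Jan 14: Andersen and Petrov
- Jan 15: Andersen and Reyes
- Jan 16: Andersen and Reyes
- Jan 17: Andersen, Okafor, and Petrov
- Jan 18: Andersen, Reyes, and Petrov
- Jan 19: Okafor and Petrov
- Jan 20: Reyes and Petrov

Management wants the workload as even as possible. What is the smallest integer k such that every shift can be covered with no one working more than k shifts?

3

With 4 bakers and 9 worker-slots to fill, someone must work at least ⌈9/4⌉ = 3 shifts, so k ≥ 3.
k = 3 works: Jan 13→Okafor, Jan 14→Andersen, Jan 15→Andersen, Jan 16→Andersen, Jan 17→Okafor, Jan 18→Reyes+Petrov, Jan 19→Okafor, Jan 20→Reyes.
Loads: Andersen 3, Reyes 2, Okafor 3, Petrov 1 — all ≤ 3.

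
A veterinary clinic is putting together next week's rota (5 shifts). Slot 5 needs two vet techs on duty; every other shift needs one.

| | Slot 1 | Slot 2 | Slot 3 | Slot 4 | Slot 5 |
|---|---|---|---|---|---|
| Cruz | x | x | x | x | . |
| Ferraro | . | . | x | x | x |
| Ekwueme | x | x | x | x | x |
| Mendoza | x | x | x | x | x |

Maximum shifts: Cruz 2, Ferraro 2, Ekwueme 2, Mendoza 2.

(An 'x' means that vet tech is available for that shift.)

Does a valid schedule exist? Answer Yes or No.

Yes

One valid schedule: Slot 1→Cruz, Slot 2→Cruz, Slot 3→Ferraro, Slot 4→Ekwueme, Slot 5→Ferraro+Ekwueme.
Loads: Cruz 2/2, Ferraro 2/2, Ekwueme 2/2, Mendoza 0/2 — all within limits.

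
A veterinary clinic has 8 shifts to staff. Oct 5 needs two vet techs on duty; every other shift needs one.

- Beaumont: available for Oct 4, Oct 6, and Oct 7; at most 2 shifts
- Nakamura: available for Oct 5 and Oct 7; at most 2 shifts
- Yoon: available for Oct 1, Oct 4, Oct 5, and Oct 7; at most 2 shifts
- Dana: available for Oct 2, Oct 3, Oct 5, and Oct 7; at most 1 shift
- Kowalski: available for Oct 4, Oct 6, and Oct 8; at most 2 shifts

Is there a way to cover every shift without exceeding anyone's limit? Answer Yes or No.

No

Total capacity is 9 and 9 slots are needed, so capacity alone doesn't rule it out.
Shifts {Oct 2, Oct 3} need 2 worker-slots in total, but the vet techs available for any of those shifts (Dana) can supply at most 1 among them. So no valid schedule exists.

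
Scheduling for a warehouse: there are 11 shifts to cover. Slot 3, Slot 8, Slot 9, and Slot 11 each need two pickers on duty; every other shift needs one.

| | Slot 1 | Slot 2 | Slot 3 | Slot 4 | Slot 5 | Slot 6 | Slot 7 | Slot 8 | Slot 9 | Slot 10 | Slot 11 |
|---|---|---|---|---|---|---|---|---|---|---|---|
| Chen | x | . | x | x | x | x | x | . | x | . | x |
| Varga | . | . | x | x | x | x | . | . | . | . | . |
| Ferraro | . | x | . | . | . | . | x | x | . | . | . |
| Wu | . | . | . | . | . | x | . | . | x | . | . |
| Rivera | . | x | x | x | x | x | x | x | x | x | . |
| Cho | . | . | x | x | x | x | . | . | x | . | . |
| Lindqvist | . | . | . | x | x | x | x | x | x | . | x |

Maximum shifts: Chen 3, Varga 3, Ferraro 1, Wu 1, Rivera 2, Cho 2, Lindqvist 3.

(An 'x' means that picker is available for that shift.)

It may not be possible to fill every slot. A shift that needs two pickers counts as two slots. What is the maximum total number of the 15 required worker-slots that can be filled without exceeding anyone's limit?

15

Total capacity across all pickers is 3+3+1+1+2+2+3 = 15, and 15 slots are needed, so at most 15 can be filled.
An assignment achieving 15: Slot 1→Chen, Slot 2→Ferraro, Slot 3→Chen+Varga, Slot 4→Varga, Slot 5→Varga, Slot 6→Cho, Slot 7→Lindqvist, Slot 8→Rivera+Lindqvist, Slot 9→Wu+Cho, Slot 10→Rivera, Slot 11→Chen+Lindqvist.
Loads: Chen 3/3, Varga 3/3, Ferraro 1/1, Wu 1/1, Rivera 2/2, Cho 2/2, Lindqvist 3/3.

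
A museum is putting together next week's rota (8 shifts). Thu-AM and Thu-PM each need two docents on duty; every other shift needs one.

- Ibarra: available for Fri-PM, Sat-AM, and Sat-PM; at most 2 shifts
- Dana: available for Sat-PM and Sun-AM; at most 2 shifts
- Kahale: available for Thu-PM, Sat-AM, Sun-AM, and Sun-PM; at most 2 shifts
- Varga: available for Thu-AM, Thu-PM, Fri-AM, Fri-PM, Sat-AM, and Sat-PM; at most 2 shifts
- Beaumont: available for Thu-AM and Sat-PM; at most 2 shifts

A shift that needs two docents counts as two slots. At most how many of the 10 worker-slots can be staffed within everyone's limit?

9

Total capacity across all docents is 2+2+2+2+2 = 10, and 10 slots are needed, so at most 10 can be filled.
Shifts {Thu-AM, Thu-PM, Fri-AM} need 5 slots but only Kahale, Varga, and Beaumont are available for them, supplying at most 4 — so at least 1 slot must go unfilled.
An assignment achieving 9: Thu-AM→Varga+Beaumont, Thu-PM→Kahale, Fri-AM→Varga, Fri-PM→Ibarra, Sat-AM→Ibarra, Sat-PM→Dana, Sun-AM→Dana, Sun-PM→Kahale.
Loads: Ibarra 2/2, Dana 2/2, Kahale 2/2, Varga 2/2, Beaumont 1/2.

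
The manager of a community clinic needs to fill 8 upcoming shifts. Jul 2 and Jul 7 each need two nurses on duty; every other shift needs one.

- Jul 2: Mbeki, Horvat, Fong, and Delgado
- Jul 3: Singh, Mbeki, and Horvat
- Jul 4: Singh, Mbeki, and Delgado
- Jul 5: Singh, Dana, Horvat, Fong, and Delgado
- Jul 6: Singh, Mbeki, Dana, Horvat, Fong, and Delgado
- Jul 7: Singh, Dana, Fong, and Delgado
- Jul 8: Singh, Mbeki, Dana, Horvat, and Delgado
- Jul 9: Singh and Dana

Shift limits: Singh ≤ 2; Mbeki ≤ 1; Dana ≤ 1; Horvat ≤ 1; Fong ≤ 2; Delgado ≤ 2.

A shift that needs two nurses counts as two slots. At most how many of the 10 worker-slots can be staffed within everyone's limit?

9

Total capacity across all nurses is 2+1+1+1+2+2 = 9, and 10 slots are needed, so at most 9 can be filled.
An assignment achieving 9: Jul 2→Horvat+Fong, Jul 3→Singh, Jul 4→Mbeki, Jul 5→Delgado, Jul 7→Dana+Fong, Jul 8→Delgado, Jul 9→Singh.
Loads: Singh 2/2, Mbeki 1/1, Dana 1/1, Horvat 1/1, Fong 2/2, Delgado 2/2.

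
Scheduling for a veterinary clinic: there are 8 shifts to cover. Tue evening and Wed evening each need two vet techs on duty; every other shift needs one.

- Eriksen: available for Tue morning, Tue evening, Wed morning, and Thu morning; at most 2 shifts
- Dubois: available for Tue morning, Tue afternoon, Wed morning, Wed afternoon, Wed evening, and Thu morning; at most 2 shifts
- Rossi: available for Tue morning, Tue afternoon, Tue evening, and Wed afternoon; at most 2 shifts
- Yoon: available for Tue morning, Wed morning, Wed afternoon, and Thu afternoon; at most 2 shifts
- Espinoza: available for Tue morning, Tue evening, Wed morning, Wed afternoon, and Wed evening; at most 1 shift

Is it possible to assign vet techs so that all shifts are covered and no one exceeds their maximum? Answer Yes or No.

Total capacity is 2+2+2+2+1 = 9 but 10 worker-slots are needed — infeasible.

No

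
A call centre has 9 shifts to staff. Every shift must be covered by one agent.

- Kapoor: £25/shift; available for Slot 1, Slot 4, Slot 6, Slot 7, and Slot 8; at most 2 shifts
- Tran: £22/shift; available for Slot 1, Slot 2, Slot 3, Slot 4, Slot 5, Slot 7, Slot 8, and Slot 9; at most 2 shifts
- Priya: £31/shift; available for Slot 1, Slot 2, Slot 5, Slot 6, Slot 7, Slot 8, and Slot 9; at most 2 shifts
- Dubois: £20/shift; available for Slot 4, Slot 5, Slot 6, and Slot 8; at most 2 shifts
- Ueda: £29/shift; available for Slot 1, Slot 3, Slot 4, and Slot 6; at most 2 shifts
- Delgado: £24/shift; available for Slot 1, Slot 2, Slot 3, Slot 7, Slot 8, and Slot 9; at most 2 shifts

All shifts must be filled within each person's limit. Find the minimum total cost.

£211

Picking the cheapest available agent for each shift independently would cost £190, but that ignores the shift limits.
An optimal schedule: Slot 1→Ueda, Slot 2→Tran, Slot 3→Tran, Slot 4→Dubois, Slot 5→Dubois, Slot 6→Kapoor, Slot 7→Delgado, Slot 8→Kapoor, Slot 9→Delgado.
Total: 29 + 22 + 22 + 20 + 20 + 25 + 24 + 25 + 24 = £211.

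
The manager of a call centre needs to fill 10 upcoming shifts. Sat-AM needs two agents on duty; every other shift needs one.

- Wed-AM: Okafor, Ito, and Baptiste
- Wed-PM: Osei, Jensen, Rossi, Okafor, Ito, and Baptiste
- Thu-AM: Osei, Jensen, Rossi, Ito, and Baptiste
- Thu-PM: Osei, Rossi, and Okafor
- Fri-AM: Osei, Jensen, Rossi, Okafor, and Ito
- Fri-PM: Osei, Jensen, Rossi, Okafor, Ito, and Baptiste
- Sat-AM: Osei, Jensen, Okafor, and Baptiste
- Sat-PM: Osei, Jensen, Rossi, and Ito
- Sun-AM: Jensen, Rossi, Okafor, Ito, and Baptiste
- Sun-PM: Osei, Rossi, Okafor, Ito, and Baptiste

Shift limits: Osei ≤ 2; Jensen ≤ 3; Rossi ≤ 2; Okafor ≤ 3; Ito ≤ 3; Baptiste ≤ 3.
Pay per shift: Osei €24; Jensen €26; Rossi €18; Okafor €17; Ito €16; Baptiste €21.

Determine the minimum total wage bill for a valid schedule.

€198

Picking the cheapest available agent for each shift independently would cost €183, but that ignores the shift limits.
An optimal schedule: Wed-AM→Ito, Wed-PM→Baptiste, Thu-AM→Ito, Thu-PM→Okafor, Fri-AM→Okafor, Fri-PM→Baptiste, Sat-AM→Okafor+Baptiste, Sat-PM→Ito, Sun-AM→Rossi, Sun-PM→Rossi.
Total: 16 + 21 + 16 + 17 + 17 + 21 + 17 + 21 + 16 + 18 + 18 = €198.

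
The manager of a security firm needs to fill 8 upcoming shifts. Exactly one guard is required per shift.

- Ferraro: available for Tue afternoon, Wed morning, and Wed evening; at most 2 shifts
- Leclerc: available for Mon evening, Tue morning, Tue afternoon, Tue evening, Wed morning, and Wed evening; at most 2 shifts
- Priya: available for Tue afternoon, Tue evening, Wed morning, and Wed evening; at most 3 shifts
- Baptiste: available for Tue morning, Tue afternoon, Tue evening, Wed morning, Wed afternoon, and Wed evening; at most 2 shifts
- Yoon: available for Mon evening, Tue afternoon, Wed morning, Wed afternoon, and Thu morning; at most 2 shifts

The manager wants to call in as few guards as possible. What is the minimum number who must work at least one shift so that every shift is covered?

4

8 slots to fill and no one can take more than 3, so at least ⌈8/3⌉ = 3 guards are needed.
Any 3 guards together have capacity at most 3+2+2 = 7 < 8 slots, so 3 can never suffice.
Ferraro, Leclerc, Priya, and Yoon alone can cover everything: Mon evening→Leclerc, Tue morning→Leclerc, Tue afternoon→Ferraro, Tue evening→Priya, Wed morning→Priya, Wed afternoon→Yoon, Wed evening→Ferraro, Thu morning→Yoon.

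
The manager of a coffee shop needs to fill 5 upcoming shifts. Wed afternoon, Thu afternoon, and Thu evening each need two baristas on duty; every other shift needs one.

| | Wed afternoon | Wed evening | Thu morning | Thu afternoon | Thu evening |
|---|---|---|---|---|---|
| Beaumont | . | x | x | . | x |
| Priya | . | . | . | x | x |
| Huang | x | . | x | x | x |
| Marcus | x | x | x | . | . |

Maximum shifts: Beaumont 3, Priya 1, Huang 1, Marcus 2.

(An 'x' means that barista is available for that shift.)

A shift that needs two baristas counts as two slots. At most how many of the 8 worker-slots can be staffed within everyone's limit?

Total capacity across all baristas is 3+1+1+2 = 7, and 8 slots are needed, so at most 7 can be filled.
Shifts {Wed afternoon, Thu afternoon} need 4 slots but only Priya, Huang, and Marcus are available for them, supplying at most 3 — so at least 1 slot must go unfilled.
An assignment achieving 6: Wed afternoon→Huang+Marcus, Wed evening→Beaumont, Thu morning→Beaumont, Thu afternoon→Priya, Thu evening→Beaumont.
Loads: Beaumont 3/3, Priya 1/1, Huang 1/1, Marcus 1/2.

6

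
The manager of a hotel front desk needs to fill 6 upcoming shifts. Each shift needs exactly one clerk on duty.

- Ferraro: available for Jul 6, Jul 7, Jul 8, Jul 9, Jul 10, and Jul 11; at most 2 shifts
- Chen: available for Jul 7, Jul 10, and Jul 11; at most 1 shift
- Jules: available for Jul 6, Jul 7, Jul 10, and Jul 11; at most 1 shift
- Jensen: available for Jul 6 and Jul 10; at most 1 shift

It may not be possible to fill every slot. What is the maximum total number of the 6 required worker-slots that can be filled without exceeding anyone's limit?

Total capacity across all clerks is 2+1+1+1 = 5, and 6 slots are needed, so at most 5 can be filled.
An assignment achieving 5: Jul 6→Jules, Jul 7→Chen, Jul 8→Ferraro, Jul 9→Ferraro, Jul 10→Jensen.
Loads: Ferraro 2/2, Chen 1/1, Jules 1/1, Jensen 1/1.

5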